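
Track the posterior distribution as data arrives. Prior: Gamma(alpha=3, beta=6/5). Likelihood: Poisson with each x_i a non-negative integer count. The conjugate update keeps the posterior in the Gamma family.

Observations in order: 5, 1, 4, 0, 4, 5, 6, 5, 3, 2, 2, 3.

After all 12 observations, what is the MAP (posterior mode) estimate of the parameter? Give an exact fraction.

obs 1: x=5 → posterior Gamma(8, 11/5)
obs 2: x=1 → posterior Gamma(9, 16/5)
obs 3: x=4 → posterior Gamma(13, 21/5)
obs 4: x=0 → posterior Gamma(13, 26/5)
obs 5: x=4 → posterior Gamma(17, 31/5)
obs 6: x=5 → posterior Gamma(22, 36/5)
obs 7: x=6 → posterior Gamma(28, 41/5)
obs 8: x=5 → posterior Gamma(33, 46/5)
obs 9: x=3 → posterior Gamma(36, 51/5)
obs 10: x=2 → posterior Gamma(38, 56/5)
obs 11: x=2 → posterior Gamma(40, 61/5)
obs 12: x=3 → posterior Gamma(43, 66/5)

35/11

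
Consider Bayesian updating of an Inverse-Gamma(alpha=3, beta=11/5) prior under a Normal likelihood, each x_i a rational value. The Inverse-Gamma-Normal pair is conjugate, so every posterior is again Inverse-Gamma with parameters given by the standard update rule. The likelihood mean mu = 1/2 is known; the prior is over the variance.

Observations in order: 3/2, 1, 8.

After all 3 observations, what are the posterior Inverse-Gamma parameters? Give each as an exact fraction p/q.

alpha=9/2, beta=619/20

obs 1: x=3/2 → posterior Inverse-Gamma(7/2, 27/10)
obs 2: x=1 → posterior Inverse-Gamma(4, 113/40)
obs 3: x=8 → posterior Inverse-Gamma(9/2, 619/20)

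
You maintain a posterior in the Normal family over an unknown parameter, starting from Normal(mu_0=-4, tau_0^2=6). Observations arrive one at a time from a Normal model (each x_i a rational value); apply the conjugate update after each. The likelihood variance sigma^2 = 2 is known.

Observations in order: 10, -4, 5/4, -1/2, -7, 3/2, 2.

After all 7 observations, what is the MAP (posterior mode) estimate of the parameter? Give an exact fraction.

obs 1: x=10 → posterior Normal(13/2, 3/2)
obs 2: x=-4 → posterior Normal(2, 6/7)
obs 3: x=5/4 → posterior Normal(71/40, 3/5)
obs 4: x=-1/2 → posterior Normal(5/4, 6/13)
obs 5: x=-7 → posterior Normal(-19/64, 3/8)
obs 6: x=3/2 → posterior Normal(-1/76, 6/19)
obs 7: x=2 → posterior Normal(23/88, 3/11)

23/88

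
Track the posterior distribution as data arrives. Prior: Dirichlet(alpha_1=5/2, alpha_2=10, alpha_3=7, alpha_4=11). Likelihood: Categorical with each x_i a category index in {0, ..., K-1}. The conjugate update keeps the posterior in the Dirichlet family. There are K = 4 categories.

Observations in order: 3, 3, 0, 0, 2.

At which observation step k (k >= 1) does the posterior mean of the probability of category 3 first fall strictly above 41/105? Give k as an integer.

k = 2

obs 1: x=3 → posterior Dirichlet(5/2, 10, 7, 12)
obs 2: x=3 → posterior Dirichlet(5/2, 10, 7, 13)
obs 3: x=0 → posterior Dirichlet(7/2, 10, 7, 13)
obs 4: x=0 → posterior Dirichlet(9/2, 10, 7, 13)
obs 5: x=2 → posterior Dirichlet(9/2, 10, 8, 13)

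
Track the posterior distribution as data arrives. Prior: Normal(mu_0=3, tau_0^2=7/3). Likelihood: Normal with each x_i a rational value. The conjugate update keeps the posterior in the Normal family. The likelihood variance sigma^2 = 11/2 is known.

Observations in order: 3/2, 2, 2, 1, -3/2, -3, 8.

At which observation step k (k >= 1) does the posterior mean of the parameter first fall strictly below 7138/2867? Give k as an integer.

k = 2

obs 1: x=3/2 → posterior Normal(120/47, 77/47)
obs 2: x=2 → posterior Normal(148/61, 77/61)
obs 3: x=2 → posterior Normal(176/75, 77/75)
obs 4: x=1 → posterior Normal(190/89, 77/89)
obs 5: x=-3/2 → posterior Normal(169/103, 77/103)
obs 6: x=-3 → posterior Normal(127/117, 77/117)
obs 7: x=8 → posterior Normal(239/131, 77/131)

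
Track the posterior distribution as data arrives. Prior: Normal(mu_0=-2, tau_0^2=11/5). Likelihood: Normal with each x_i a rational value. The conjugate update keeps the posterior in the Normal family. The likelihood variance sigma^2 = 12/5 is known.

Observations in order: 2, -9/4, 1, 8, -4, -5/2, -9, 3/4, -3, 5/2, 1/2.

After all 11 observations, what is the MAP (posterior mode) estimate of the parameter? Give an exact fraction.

-90/133

obs 1: x=2 → posterior Normal(-2/23, 132/115)
obs 2: x=-9/4 → posterior Normal(-107/136, 66/85)
obs 3: x=1 → posterior Normal(-7/20, 44/75)
obs 4: x=8 → posterior Normal(289/224, 33/70)
obs 5: x=-4 → posterior Normal(113/268, 132/335)
obs 6: x=-5/2 → posterior Normal(1/104, 22/65)
obs 7: x=-9 → posterior Normal(-393/356, 132/445)
obs 8: x=3/4 → posterior Normal(-9/10, 33/125)
obs 9: x=-3 → posterior Normal(-41/37, 44/185)
obs 10: x=5/2 → posterior Normal(-191/244, 66/305)
obs 11: x=1/2 → posterior Normal(-90/133, 132/665)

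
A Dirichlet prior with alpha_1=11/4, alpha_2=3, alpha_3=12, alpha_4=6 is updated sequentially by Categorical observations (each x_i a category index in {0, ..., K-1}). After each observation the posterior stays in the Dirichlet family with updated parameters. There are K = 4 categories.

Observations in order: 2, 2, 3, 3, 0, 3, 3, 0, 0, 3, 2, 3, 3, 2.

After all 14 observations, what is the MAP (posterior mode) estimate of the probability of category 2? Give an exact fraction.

obs 1: x=2 → posterior Dirichlet(11/4, 3, 13, 6)
obs 2: x=2 → posterior Dirichlet(11/4, 3, 14, 6)
obs 3: x=3 → posterior Dirichlet(11/4, 3, 14, 7)
obs 4: x=3 → posterior Dirichlet(11/4, 3, 14, 8)
obs 5: x=0 → posterior Dirichlet(15/4, 3, 14, 8)
obs 6: x=3 → posterior Dirichlet(15/4, 3, 14, 9)
obs 7: x=3 → posterior Dirichlet(15/4, 3, 14, 10)
obs 8: x=0 → posterior Dirichlet(19/4, 3, 14, 10)
obs 9: x=0 → posterior Dirichlet(23/4, 3, 14, 10)
obs 10: x=3 → posterior Dirichlet(23/4, 3, 14, 11)
obs 11: x=2 → posterior Dirichlet(23/4, 3, 15, 11)
obs 12: x=3 → posterior Dirichlet(23/4, 3, 15, 12)
obs 13: x=3 → posterior Dirichlet(23/4, 3, 15, 13)
obs 14: x=2 → posterior Dirichlet(23/4, 3, 16, 13)

4/9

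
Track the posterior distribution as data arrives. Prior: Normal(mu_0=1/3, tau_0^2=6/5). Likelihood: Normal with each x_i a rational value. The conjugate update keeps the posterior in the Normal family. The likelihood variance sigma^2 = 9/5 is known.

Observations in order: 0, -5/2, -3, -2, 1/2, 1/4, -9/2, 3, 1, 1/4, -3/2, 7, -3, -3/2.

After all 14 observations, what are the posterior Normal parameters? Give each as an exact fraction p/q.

mu_0=-11/31, tau_0^2=18/155

obs 1: x=0 → posterior Normal(1/5, 18/25)
obs 2: x=-5/2 → posterior Normal(-4/7, 18/35)
obs 3: x=-3 → posterior Normal(-10/9, 2/5)
obs 4: x=-2 → posterior Normal(-14/11, 18/55)
obs 5: x=1/2 → posterior Normal(-1, 18/65)
obs 6: x=1/4 → posterior Normal(-5/6, 6/25)
obs 7: x=-9/2 → posterior Normal(-43/34, 18/85)
obs 8: x=3 → posterior Normal(-31/38, 18/95)
obs 9: x=1 → posterior Normal(-9/14, 6/35)
obs 10: x=1/4 → posterior Normal(-13/23, 18/115)
obs 11: x=-3/2 → posterior Normal(-16/25, 18/125)
obs 12: x=7 → posterior Normal(-2/27, 2/15)
obs 13: x=-3 → posterior Normal(-8/29, 18/145)
obs 14: x=-3/2 → posterior Normal(-11/31, 18/155)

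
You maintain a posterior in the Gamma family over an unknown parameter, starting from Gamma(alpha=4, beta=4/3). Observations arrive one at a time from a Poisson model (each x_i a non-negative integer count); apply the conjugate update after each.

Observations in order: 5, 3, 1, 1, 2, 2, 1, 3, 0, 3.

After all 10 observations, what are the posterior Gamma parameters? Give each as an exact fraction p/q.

alpha=25, beta=34/3

obs 1: x=5 → posterior Gamma(9, 7/3)
obs 2: x=3 → posterior Gamma(12, 10/3)
obs 3: x=1 → posterior Gamma(13, 13/3)
obs 4: x=1 → posterior Gamma(14, 16/3)
obs 5: x=2 → posterior Gamma(16, 19/3)
obs 6: x=2 → posterior Gamma(18, 22/3)
obs 7: x=1 → posterior Gamma(19, 25/3)
obs 8: x=3 → posterior Gamma(22, 28/3)
obs 9: x=0 → posterior Gamma(22, 31/3)
obs 10: x=3 → posterior Gamma(25, 34/3)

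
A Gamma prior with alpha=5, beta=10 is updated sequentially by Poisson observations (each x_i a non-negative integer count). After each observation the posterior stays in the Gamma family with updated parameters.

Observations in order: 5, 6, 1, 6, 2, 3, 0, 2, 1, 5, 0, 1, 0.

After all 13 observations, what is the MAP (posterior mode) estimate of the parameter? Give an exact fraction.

obs 1: x=5 → posterior Gamma(10, 11)
obs 2: x=6 → posterior Gamma(16, 12)
obs 3: x=1 → posterior Gamma(17, 13)
obs 4: x=6 → posterior Gamma(23, 14)
obs 5: x=2 → posterior Gamma(25, 15)
obs 6: x=3 → posterior Gamma(28, 16)
obs 7: x=0 → posterior Gamma(28, 17)
obs 8: x=2 → posterior Gamma(30, 18)
obs 9: x=1 → posterior Gamma(31, 19)
obs 10: x=5 → posterior Gamma(36, 20)
obs 11: x=0 → posterior Gamma(36, 21)
obs 12: x=1 → posterior Gamma(37, 22)
obs 13: x=0 → posterior Gamma(37, 23)

36/23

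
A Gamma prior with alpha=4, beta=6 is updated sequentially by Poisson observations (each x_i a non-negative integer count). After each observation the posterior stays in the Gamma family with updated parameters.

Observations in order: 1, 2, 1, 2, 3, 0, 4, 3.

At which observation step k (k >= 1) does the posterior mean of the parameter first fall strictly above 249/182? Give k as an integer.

obs 1: x=1 → posterior Gamma(5, 7)
obs 2: x=2 → posterior Gamma(7, 8)
obs 3: x=1 → posterior Gamma(8, 9)
obs 4: x=2 → posterior Gamma(10, 10)
obs 5: x=3 → posterior Gamma(13, 11)
obs 6: x=0 → posterior Gamma(13, 12)
obs 7: x=4 → posterior Gamma(17, 13)
obs 8: x=3 → posterior Gamma(20, 14)

k = 8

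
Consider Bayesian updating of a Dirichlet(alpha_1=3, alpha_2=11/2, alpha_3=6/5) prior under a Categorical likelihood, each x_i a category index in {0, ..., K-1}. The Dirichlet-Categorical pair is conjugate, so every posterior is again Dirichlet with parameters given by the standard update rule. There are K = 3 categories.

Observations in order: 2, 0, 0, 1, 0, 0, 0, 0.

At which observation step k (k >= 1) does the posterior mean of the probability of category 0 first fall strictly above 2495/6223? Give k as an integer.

obs 1: x=2 → posterior Dirichlet(3, 11/2, 11/5)
obs 2: x=0 → posterior Dirichlet(4, 11/2, 11/5)
obs 3: x=0 → posterior Dirichlet(5, 11/2, 11/5)
obs 4: x=1 → posterior Dirichlet(5, 13/2, 11/5)
obs 5: x=0 → posterior Dirichlet(6, 13/2, 11/5)
obs 6: x=0 → posterior Dirichlet(7, 13/2, 11/5)
obs 7: x=0 → posterior Dirichlet(8, 13/2, 11/5)
obs 8: x=0 → posterior Dirichlet(9, 13/2, 11/5)

k = 5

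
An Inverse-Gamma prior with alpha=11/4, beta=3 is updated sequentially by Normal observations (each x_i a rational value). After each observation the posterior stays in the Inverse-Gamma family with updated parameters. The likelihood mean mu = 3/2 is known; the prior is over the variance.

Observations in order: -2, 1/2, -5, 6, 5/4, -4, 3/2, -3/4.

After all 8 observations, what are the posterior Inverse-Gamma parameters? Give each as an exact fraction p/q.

obs 1: x=-2 → posterior Inverse-Gamma(13/4, 73/8)
obs 2: x=1/2 → posterior Inverse-Gamma(15/4, 77/8)
obs 3: x=-5 → posterior Inverse-Gamma(17/4, 123/4)
obs 4: x=6 → posterior Inverse-Gamma(19/4, 327/8)
obs 5: x=5/4 → posterior Inverse-Gamma(21/4, 1309/32)
obs 6: x=-4 → posterior Inverse-Gamma(23/4, 1793/32)
obs 7: x=3/2 → posterior Inverse-Gamma(25/4, 1793/32)
obs 8: x=-3/4 → posterior Inverse-Gamma(27/4, 937/16)

alpha=27/4, beta=937/16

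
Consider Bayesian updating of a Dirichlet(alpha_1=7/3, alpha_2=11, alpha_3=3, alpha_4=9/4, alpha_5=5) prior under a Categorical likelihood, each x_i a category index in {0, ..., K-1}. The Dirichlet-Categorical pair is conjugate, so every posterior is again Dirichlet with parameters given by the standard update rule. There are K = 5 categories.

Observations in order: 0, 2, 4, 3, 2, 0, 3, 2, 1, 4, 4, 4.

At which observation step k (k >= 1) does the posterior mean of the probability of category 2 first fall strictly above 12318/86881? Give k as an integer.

k = 2

obs 1: x=0 → posterior Dirichlet(10/3, 11, 3, 9/4, 5)
obs 2: x=2 → posterior Dirichlet(10/3, 11, 4, 9/4, 5)
obs 3: x=4 → posterior Dirichlet(10/3, 11, 4, 9/4, 6)
obs 4: x=3 → posterior Dirichlet(10/3, 11, 4, 13/4, 6)
obs 5: x=2 → posterior Dirichlet(10/3, 11, 5, 13/4, 6)
obs 6: x=0 → posterior Dirichlet(13/3, 11, 5, 13/4, 6)
obs 7: x=3 → posterior Dirichlet(13/3, 11, 5, 17/4, 6)
obs 8: x=2 → posterior Dirichlet(13/3, 11, 6, 17/4, 6)
obs 9: x=1 → posterior Dirichlet(13/3, 12, 6, 17/4, 6)
obs 10: x=4 → posterior Dirichlet(13/3, 12, 6, 17/4, 7)
obs 11: x=4 → posterior Dirichlet(13/3, 12, 6, 17/4, 8)
obs 12: x=4 → posterior Dirichlet(13/3, 12, 6, 17/4, 9)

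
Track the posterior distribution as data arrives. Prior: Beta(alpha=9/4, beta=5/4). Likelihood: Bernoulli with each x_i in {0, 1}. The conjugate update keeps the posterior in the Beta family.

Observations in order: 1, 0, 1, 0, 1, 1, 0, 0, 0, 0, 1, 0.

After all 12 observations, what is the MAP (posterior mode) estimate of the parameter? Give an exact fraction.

obs 1: x=1 → posterior Beta(13/4, 5/4)
obs 2: x=0 → posterior Beta(13/4, 9/4)
obs 3: x=1 → posterior Beta(17/4, 9/4)
obs 4: x=0 → posterior Beta(17/4, 13/4)
obs 5: x=1 → posterior Beta(21/4, 13/4)
obs 6: x=1 → posterior Beta(25/4, 13/4)
obs 7: x=0 → posterior Beta(25/4, 17/4)
obs 8: x=0 → posterior Beta(25/4, 21/4)
obs 9: x=0 → posterior Beta(25/4, 25/4)
obs 10: x=0 → posterior Beta(25/4, 29/4)
obs 11: x=1 → posterior Beta(29/4, 29/4)
obs 12: x=0 → posterior Beta(29/4, 33/4)

25/54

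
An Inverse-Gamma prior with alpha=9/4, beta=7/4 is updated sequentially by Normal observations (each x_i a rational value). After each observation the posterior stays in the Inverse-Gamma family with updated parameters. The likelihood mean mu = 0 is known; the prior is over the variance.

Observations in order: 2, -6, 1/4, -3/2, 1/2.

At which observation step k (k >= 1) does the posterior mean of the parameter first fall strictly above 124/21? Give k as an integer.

k = 2

obs 1: x=2 → posterior Inverse-Gamma(11/4, 15/4)
obs 2: x=-6 → posterior Inverse-Gamma(13/4, 87/4)
obs 3: x=1/4 → posterior Inverse-Gamma(15/4, 697/32)
obs 4: x=-3/2 → posterior Inverse-Gamma(17/4, 733/32)
obs 5: x=1/2 → posterior Inverse-Gamma(19/4, 737/32)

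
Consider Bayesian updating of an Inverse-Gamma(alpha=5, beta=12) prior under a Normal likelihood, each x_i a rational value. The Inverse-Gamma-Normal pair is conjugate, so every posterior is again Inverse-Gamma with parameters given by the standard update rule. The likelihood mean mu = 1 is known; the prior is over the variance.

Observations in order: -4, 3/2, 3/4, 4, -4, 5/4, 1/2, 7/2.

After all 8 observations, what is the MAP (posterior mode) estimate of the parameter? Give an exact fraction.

719/160

obs 1: x=-4 → posterior Inverse-Gamma(11/2, 49/2)
obs 2: x=3/2 → posterior Inverse-Gamma(6, 197/8)
obs 3: x=3/4 → posterior Inverse-Gamma(13/2, 789/32)
obs 4: x=4 → posterior Inverse-Gamma(7, 933/32)
obs 5: x=-4 → posterior Inverse-Gamma(15/2, 1333/32)
obs 6: x=5/4 → posterior Inverse-Gamma(8, 667/16)
obs 7: x=1/2 → posterior Inverse-Gamma(17/2, 669/16)
obs 8: x=7/2 → posterior Inverse-Gamma(9, 719/16)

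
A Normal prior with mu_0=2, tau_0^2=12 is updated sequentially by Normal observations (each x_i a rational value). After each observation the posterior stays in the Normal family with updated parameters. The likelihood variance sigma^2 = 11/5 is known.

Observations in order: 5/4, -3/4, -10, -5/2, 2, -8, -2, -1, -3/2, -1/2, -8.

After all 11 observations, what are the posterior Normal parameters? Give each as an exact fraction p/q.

obs 1: x=5/4 → posterior Normal(97/71, 132/71)
obs 2: x=-3/4 → posterior Normal(52/131, 132/131)
obs 3: x=-10 → posterior Normal(-548/191, 132/191)
obs 4: x=-5/2 → posterior Normal(-698/251, 132/251)
obs 5: x=2 → posterior Normal(-578/311, 132/311)
obs 6: x=-8 → posterior Normal(-1058/371, 132/371)
obs 7: x=-2 → posterior Normal(-1178/431, 132/431)
obs 8: x=-1 → posterior Normal(-1238/491, 132/491)
obs 9: x=-3/2 → posterior Normal(-1328/551, 132/551)
obs 10: x=-1/2 → posterior Normal(-1358/611, 132/611)
obs 11: x=-8 → posterior Normal(-1838/671, 12/61)

mu_0=-1838/671, tau_0^2=12/61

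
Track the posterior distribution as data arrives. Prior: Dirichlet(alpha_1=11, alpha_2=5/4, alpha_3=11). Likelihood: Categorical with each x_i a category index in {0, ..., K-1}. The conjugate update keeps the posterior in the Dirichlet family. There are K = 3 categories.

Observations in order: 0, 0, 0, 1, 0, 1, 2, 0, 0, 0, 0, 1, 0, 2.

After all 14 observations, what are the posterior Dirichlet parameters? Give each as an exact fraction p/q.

obs 1: x=0 → posterior Dirichlet(12, 5/4, 11)
obs 2: x=0 → posterior Dirichlet(13, 5/4, 11)
obs 3: x=0 → posterior Dirichlet(14, 5/4, 11)
obs 4: x=1 → posterior Dirichlet(14, 9/4, 11)
obs 5: x=0 → posterior Dirichlet(15, 9/4, 11)
obs 6: x=1 → posterior Dirichlet(15, 13/4, 11)
obs 7: x=2 → posterior Dirichlet(15, 13/4, 12)
obs 8: x=0 → posterior Dirichlet(16, 13/4, 12)
obs 9: x=0 → posterior Dirichlet(17, 13/4, 12)
obs 10: x=0 → posterior Dirichlet(18, 13/4, 12)
obs 11: x=0 → posterior Dirichlet(19, 13/4, 12)
obs 12: x=1 → posterior Dirichlet(19, 17/4, 12)
obs 13: x=0 → posterior Dirichlet(20, 17/4, 12)
obs 14: x=2 → posterior Dirichlet(20, 17/4, 13)

alpha_1=20, alpha_2=17/4, alpha_3=13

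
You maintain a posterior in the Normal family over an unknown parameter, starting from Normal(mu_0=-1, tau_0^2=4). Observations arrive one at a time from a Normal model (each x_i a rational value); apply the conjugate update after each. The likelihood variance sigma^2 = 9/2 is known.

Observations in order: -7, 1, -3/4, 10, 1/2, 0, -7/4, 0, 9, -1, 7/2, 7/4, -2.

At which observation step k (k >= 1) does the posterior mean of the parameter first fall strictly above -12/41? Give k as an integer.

obs 1: x=-7 → posterior Normal(-65/17, 36/17)
obs 2: x=1 → posterior Normal(-57/25, 36/25)
obs 3: x=-3/4 → posterior Normal(-21/11, 12/11)
obs 4: x=10 → posterior Normal(17/41, 36/41)
obs 5: x=1/2 → posterior Normal(3/7, 36/49)
obs 6: x=0 → posterior Normal(7/19, 12/19)
obs 7: x=-7/4 → posterior Normal(7/65, 36/65)
obs 8: x=0 → posterior Normal(7/73, 36/73)
obs 9: x=9 → posterior Normal(79/81, 4/9)
obs 10: x=-1 → posterior Normal(71/89, 36/89)
obs 11: x=7/2 → posterior Normal(99/97, 36/97)
obs 12: x=7/4 → posterior Normal(113/105, 12/35)
obs 13: x=-2 → posterior Normal(97/113, 36/113)

k = 4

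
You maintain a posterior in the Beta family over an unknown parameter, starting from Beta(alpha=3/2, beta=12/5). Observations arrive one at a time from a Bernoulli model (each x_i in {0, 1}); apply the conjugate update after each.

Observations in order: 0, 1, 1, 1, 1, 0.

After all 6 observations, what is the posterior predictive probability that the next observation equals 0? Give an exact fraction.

4/9

obs 1: x=0 → posterior Beta(3/2, 17/5)
obs 2: x=1 → posterior Beta(5/2, 17/5)
obs 3: x=1 → posterior Beta(7/2, 17/5)
obs 4: x=1 → posterior Beta(9/2, 17/5)
obs 5: x=1 → posterior Beta(11/2, 17/5)
obs 6: x=0 → posterior Beta(11/2, 22/5)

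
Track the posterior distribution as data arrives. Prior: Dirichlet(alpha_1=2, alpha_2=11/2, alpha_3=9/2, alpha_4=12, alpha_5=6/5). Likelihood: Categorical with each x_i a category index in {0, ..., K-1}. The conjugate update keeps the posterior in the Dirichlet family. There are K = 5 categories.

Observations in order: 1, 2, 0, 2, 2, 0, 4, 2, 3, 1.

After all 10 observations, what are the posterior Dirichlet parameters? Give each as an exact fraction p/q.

alpha_1=4, alpha_2=15/2, alpha_3=17/2, alpha_4=13, alpha_5=11/5

obs 1: x=1 → posterior Dirichlet(2, 13/2, 9/2, 12, 6/5)
obs 2: x=2 → posterior Dirichlet(2, 13/2, 11/2, 12, 6/5)
obs 3: x=0 → posterior Dirichlet(3, 13/2, 11/2, 12, 6/5)
obs 4: x=2 → posterior Dirichlet(3, 13/2, 13/2, 12, 6/5)
obs 5: x=2 → posterior Dirichlet(3, 13/2, 15/2, 12, 6/5)
obs 6: x=0 → posterior Dirichlet(4, 13/2, 15/2, 12, 6/5)
obs 7: x=4 → posterior Dirichlet(4, 13/2, 15/2, 12, 11/5)
obs 8: x=2 → posterior Dirichlet(4, 13/2, 17/2, 12, 11/5)
obs 9: x=3 → posterior Dirichlet(4, 13/2, 17/2, 13, 11/5)
obs 10: x=1 → posterior Dirichlet(4, 15/2, 17/2, 13, 11/5)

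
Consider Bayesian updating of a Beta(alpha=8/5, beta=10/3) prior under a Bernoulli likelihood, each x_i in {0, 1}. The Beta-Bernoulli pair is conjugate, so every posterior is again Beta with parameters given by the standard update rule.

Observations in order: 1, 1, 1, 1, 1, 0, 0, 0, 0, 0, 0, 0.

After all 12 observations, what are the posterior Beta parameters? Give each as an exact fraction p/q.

obs 1: x=1 → posterior Beta(13/5, 10/3)
obs 2: x=1 → posterior Beta(18/5, 10/3)
obs 3: x=1 → posterior Beta(23/5, 10/3)
obs 4: x=1 → posterior Beta(28/5, 10/3)
obs 5: x=1 → posterior Beta(33/5, 10/3)
obs 6: x=0 → posterior Beta(33/5, 13/3)
obs 7: x=0 → posterior Beta(33/5, 16/3)
obs 8: x=0 → posterior Beta(33/5, 19/3)
obs 9: x=0 → posterior Beta(33/5, 22/3)
obs 10: x=0 → posterior Beta(33/5, 25/3)
obs 11: x=0 → posterior Beta(33/5, 28/3)
obs 12: x=0 → posterior Beta(33/5, 31/3)

alpha=33/5, beta=31/3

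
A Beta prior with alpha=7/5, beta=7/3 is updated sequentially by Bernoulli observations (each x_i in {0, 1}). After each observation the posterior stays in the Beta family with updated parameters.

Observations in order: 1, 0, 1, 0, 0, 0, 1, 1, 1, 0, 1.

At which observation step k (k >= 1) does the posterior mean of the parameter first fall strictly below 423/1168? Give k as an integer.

k = 6

obs 1: x=1 → posterior Beta(12/5, 7/3)
obs 2: x=0 → posterior Beta(12/5, 10/3)
obs 3: x=1 → posterior Beta(17/5, 10/3)
obs 4: x=0 → posterior Beta(17/5, 13/3)
obs 5: x=0 → posterior Beta(17/5, 16/3)
obs 6: x=0 → posterior Beta(17/5, 19/3)
obs 7: x=1 → posterior Beta(22/5, 19/3)
obs 8: x=1 → posterior Beta(27/5, 19/3)
obs 9: x=1 → posterior Beta(32/5, 19/3)
obs 10: x=0 → posterior Beta(32/5, 22/3)
obs 11: x=1 → posterior Beta(37/5, 22/3)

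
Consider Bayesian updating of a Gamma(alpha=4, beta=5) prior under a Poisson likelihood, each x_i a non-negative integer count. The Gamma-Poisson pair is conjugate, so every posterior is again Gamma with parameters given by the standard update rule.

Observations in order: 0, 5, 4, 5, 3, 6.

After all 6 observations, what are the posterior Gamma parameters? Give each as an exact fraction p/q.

obs 1: x=0 → posterior Gamma(4, 6)
obs 2: x=5 → posterior Gamma(9, 7)
obs 3: x=4 → posterior Gamma(13, 8)
obs 4: x=5 → posterior Gamma(18, 9)
obs 5: x=3 → posterior Gamma(21, 10)
obs 6: x=6 → posterior Gamma(27, 11)

alpha=27, beta=11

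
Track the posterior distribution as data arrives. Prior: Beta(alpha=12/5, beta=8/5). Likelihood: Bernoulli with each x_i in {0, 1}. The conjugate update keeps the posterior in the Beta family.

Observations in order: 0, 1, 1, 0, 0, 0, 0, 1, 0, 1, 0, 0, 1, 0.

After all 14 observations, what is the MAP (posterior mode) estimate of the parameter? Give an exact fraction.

obs 1: x=0 → posterior Beta(12/5, 13/5)
obs 2: x=1 → posterior Beta(17/5, 13/5)
obs 3: x=1 → posterior Beta(22/5, 13/5)
obs 4: x=0 → posterior Beta(22/5, 18/5)
obs 5: x=0 → posterior Beta(22/5, 23/5)
obs 6: x=0 → posterior Beta(22/5, 28/5)
obs 7: x=0 → posterior Beta(22/5, 33/5)
obs 8: x=1 → posterior Beta(27/5, 33/5)
obs 9: x=0 → posterior Beta(27/5, 38/5)
obs 10: x=1 → posterior Beta(32/5, 38/5)
obs 11: x=0 → posterior Beta(32/5, 43/5)
obs 12: x=0 → posterior Beta(32/5, 48/5)
obs 13: x=1 → posterior Beta(37/5, 48/5)
obs 14: x=0 → posterior Beta(37/5, 53/5)

2/5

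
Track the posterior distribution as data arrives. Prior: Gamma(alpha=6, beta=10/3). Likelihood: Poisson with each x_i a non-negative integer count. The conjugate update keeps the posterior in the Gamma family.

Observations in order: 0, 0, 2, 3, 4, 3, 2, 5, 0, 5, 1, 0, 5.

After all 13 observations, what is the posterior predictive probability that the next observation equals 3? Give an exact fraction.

400404753737066174422729702871918121066666096650930549859299034543/2099280203947557885516917370896302626341284326654595513866017308672

obs 1: x=0 → posterior Gamma(6, 13/3)
obs 2: x=0 → posterior Gamma(6, 16/3)
obs 3: x=2 → posterior Gamma(8, 19/3)
obs 4: x=3 → posterior Gamma(11, 22/3)
obs 5: x=4 → posterior Gamma(15, 25/3)
obs 6: x=3 → posterior Gamma(18, 28/3)
obs 7: x=2 → posterior Gamma(20, 31/3)
obs 8: x=5 → posterior Gamma(25, 34/3)
obs 9: x=0 → posterior Gamma(25, 37/3)
obs 10: x=5 → posterior Gamma(30, 40/3)
obs 11: x=1 → posterior Gamma(31, 43/3)
obs 12: x=0 → posterior Gamma(31, 46/3)
obs 13: x=5 → posterior Gamma(36, 49/3)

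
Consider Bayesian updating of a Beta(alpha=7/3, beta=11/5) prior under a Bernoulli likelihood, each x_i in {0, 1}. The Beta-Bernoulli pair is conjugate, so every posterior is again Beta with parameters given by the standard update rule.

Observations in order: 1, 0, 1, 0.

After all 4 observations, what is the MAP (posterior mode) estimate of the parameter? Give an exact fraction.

obs 1: x=1 → posterior Beta(10/3, 11/5)
obs 2: x=0 → posterior Beta(10/3, 16/5)
obs 3: x=1 → posterior Beta(13/3, 16/5)
obs 4: x=0 → posterior Beta(13/3, 21/5)

25/49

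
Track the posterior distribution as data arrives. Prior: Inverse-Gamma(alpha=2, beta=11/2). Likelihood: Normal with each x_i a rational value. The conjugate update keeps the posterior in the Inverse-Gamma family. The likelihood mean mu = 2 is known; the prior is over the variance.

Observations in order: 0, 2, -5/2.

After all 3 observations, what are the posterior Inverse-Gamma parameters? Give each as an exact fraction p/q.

obs 1: x=0 → posterior Inverse-Gamma(5/2, 15/2)
obs 2: x=2 → posterior Inverse-Gamma(3, 15/2)
obs 3: x=-5/2 → posterior Inverse-Gamma(7/2, 141/8)

alpha=7/2, beta=141/8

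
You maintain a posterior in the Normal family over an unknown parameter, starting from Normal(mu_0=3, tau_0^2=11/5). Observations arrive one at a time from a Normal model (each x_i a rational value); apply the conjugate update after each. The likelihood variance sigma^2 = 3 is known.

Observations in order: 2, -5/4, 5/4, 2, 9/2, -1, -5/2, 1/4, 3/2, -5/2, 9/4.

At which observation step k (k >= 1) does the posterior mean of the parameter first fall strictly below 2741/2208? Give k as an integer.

obs 1: x=2 → posterior Normal(67/26, 33/26)
obs 2: x=-5/4 → posterior Normal(213/148, 33/37)
obs 3: x=5/4 → posterior Normal(67/48, 11/16)
obs 4: x=2 → posterior Normal(89/59, 33/59)
obs 5: x=9/2 → posterior Normal(277/140, 33/70)
obs 6: x=-1 → posterior Normal(85/54, 11/27)
obs 7: x=-5/2 → posterior Normal(25/23, 33/92)
obs 8: x=1/4 → posterior Normal(411/412, 33/103)
obs 9: x=3/2 → posterior Normal(159/152, 11/38)
obs 10: x=-5/2 → posterior Normal(367/500, 33/125)
obs 11: x=9/4 → posterior Normal(233/272, 33/136)

k = 7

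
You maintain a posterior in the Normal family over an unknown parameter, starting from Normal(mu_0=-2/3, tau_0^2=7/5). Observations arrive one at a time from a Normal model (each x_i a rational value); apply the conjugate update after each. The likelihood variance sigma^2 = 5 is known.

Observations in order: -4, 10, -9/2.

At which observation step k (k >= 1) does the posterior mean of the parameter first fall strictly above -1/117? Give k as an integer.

k = 2

obs 1: x=-4 → posterior Normal(-67/48, 35/32)
obs 2: x=10 → posterior Normal(76/117, 35/39)
obs 3: x=-9/2 → posterior Normal(-37/276, 35/46)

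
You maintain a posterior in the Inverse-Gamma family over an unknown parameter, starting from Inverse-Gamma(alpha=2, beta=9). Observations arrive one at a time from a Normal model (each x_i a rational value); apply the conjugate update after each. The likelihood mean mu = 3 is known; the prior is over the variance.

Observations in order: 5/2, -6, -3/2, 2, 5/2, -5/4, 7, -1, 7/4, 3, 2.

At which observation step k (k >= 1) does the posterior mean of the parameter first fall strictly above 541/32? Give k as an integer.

k = 2

obs 1: x=5/2 → posterior Inverse-Gamma(5/2, 73/8)
obs 2: x=-6 → posterior Inverse-Gamma(3, 397/8)
obs 3: x=-3/2 → posterior Inverse-Gamma(7/2, 239/4)
obs 4: x=2 → posterior Inverse-Gamma(4, 241/4)
obs 5: x=5/2 → posterior Inverse-Gamma(9/2, 483/8)
obs 6: x=-5/4 → posterior Inverse-Gamma(5, 2221/32)
obs 7: x=7 → posterior Inverse-Gamma(11/2, 2477/32)
obs 8: x=-1 → posterior Inverse-Gamma(6, 2733/32)
obs 9: x=7/4 → posterior Inverse-Gamma(13/2, 1379/16)
obs 10: x=3 → posterior Inverse-Gamma(7, 1379/16)
obs 11: x=2 → posterior Inverse-Gamma(15/2, 1387/16)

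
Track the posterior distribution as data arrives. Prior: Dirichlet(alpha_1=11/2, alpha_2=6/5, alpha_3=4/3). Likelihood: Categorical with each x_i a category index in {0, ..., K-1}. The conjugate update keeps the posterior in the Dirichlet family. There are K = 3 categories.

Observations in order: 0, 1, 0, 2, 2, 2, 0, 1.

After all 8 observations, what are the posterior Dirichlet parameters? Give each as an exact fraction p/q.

obs 1: x=0 → posterior Dirichlet(13/2, 6/5, 4/3)
obs 2: x=1 → posterior Dirichlet(13/2, 11/5, 4/3)
obs 3: x=0 → posterior Dirichlet(15/2, 11/5, 4/3)
obs 4: x=2 → posterior Dirichlet(15/2, 11/5, 7/3)
obs 5: x=2 → posterior Dirichlet(15/2, 11/5, 10/3)
obs 6: x=2 → posterior Dirichlet(15/2, 11/5, 13/3)
obs 7: x=0 → posterior Dirichlet(17/2, 11/5, 13/3)
obs 8: x=1 → posterior Dirichlet(17/2, 16/5, 13/3)

alpha_1=17/2, alpha_2=16/5, alpha_3=13/3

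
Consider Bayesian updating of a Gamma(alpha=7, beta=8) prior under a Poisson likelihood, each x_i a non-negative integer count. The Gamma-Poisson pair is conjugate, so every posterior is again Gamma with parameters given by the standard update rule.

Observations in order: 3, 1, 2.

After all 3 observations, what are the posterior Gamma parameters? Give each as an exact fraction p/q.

alpha=13, beta=11

obs 1: x=3 → posterior Gamma(10, 9)
obs 2: x=1 → posterior Gamma(11, 10)
obs 3: x=2 → posterior Gamma(13, 11)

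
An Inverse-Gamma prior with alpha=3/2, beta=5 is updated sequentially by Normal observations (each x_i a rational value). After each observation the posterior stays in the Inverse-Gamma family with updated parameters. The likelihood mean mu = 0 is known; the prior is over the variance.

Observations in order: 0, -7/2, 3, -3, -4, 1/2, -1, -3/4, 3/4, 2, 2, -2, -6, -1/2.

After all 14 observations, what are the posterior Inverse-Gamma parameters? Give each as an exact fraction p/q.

alpha=17/2, beta=855/16

obs 1: x=0 → posterior Inverse-Gamma(2, 5)
obs 2: x=-7/2 → posterior Inverse-Gamma(5/2, 89/8)
obs 3: x=3 → posterior Inverse-Gamma(3, 125/8)
obs 4: x=-3 → posterior Inverse-Gamma(7/2, 161/8)
obs 5: x=-4 → posterior Inverse-Gamma(4, 225/8)
obs 6: x=1/2 → posterior Inverse-Gamma(9/2, 113/4)
obs 7: x=-1 → posterior Inverse-Gamma(5, 115/4)
obs 8: x=-3/4 → posterior Inverse-Gamma(11/2, 929/32)
obs 9: x=3/4 → posterior Inverse-Gamma(6, 469/16)
obs 10: x=2 → posterior Inverse-Gamma(13/2, 501/16)
obs 11: x=2 → posterior Inverse-Gamma(7, 533/16)
obs 12: x=-2 → posterior Inverse-Gamma(15/2, 565/16)
obs 13: x=-6 → posterior Inverse-Gamma(8, 853/16)
obs 14: x=-1/2 → posterior Inverse-Gamma(17/2, 855/16)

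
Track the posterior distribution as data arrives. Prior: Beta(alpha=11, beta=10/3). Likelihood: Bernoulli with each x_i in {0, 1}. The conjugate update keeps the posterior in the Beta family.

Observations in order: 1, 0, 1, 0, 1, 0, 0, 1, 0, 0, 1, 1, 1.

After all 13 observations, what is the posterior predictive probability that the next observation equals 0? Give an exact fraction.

obs 1: x=1 → posterior Beta(12, 10/3)
obs 2: x=0 → posterior Beta(12, 13/3)
obs 3: x=1 → posterior Beta(13, 13/3)
obs 4: x=0 → posterior Beta(13, 16/3)
obs 5: x=1 → posterior Beta(14, 16/3)
obs 6: x=0 → posterior Beta(14, 19/3)
obs 7: x=0 → posterior Beta(14, 22/3)
obs 8: x=1 → posterior Beta(15, 22/3)
obs 9: x=0 → posterior Beta(15, 25/3)
obs 10: x=0 → posterior Beta(15, 28/3)
obs 11: x=1 → posterior Beta(16, 28/3)
obs 12: x=1 → posterior Beta(17, 28/3)
obs 13: x=1 → posterior Beta(18, 28/3)

14/41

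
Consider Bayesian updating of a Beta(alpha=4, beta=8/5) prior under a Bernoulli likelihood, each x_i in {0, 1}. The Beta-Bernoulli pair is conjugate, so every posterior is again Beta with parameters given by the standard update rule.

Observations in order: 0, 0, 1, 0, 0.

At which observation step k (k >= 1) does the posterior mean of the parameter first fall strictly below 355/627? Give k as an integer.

k = 2

obs 1: x=0 → posterior Beta(4, 13/5)
obs 2: x=0 → posterior Beta(4, 18/5)
obs 3: x=1 → posterior Beta(5, 18/5)
obs 4: x=0 → posterior Beta(5, 23/5)
obs 5: x=0 → posterior Beta(5, 28/5)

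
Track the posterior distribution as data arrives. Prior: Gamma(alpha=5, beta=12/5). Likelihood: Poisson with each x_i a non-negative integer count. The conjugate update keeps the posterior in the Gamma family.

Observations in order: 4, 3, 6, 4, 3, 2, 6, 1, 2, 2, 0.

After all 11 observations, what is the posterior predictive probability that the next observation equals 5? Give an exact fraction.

544842998416547976951018425491092160288337645748912786097418112753127490003125/6111053706478613657137725959034199438683878042360286278602472889858880180322304

obs 1: x=4 → posterior Gamma(9, 17/5)
obs 2: x=3 → posterior Gamma(12, 22/5)
obs 3: x=6 → posterior Gamma(18, 27/5)
obs 4: x=4 → posterior Gamma(22, 32/5)
obs 5: x=3 → posterior Gamma(25, 37/5)
obs 6: x=2 → posterior Gamma(27, 42/5)
obs 7: x=6 → posterior Gamma(33, 47/5)
obs 8: x=1 → posterior Gamma(34, 52/5)
obs 9: x=2 → posterior Gamma(36, 57/5)
obs 10: x=2 → posterior Gamma(38, 62/5)
obs 11: x=0 → posterior Gamma(38, 67/5)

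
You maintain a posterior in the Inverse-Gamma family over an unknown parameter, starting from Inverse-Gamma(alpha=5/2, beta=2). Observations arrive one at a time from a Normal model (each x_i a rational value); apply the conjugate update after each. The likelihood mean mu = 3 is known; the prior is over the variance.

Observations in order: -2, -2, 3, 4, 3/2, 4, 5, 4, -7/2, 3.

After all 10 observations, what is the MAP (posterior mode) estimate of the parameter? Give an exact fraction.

obs 1: x=-2 → posterior Inverse-Gamma(3, 29/2)
obs 2: x=-2 → posterior Inverse-Gamma(7/2, 27)
obs 3: x=3 → posterior Inverse-Gamma(4, 27)
obs 4: x=4 → posterior Inverse-Gamma(9/2, 55/2)
obs 5: x=3/2 → posterior Inverse-Gamma(5, 229/8)
obs 6: x=4 → posterior Inverse-Gamma(11/2, 233/8)
obs 7: x=5 → posterior Inverse-Gamma(6, 249/8)
obs 8: x=4 → posterior Inverse-Gamma(13/2, 253/8)
obs 9: x=-7/2 → posterior Inverse-Gamma(7, 211/4)
obs 10: x=3 → posterior Inverse-Gamma(15/2, 211/4)

211/34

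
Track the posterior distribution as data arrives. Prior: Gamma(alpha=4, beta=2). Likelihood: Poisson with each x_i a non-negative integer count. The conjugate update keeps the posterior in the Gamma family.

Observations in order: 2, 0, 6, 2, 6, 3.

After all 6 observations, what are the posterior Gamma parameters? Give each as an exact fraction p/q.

alpha=23, beta=8

obs 1: x=2 → posterior Gamma(6, 3)
obs 2: x=0 → posterior Gamma(6, 4)
obs 3: x=6 → posterior Gamma(12, 5)
obs 4: x=2 → posterior Gamma(14, 6)
obs 5: x=6 → posterior Gamma(20, 7)
obs 6: x=3 → posterior Gamma(23, 8)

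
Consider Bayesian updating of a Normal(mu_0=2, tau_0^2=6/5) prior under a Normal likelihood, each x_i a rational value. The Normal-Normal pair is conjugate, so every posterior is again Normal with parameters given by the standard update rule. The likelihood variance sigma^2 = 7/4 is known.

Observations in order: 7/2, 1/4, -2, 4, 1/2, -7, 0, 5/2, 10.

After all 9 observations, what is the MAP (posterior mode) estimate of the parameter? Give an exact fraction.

obs 1: x=7/2 → posterior Normal(154/59, 42/59)
obs 2: x=1/4 → posterior Normal(160/83, 42/83)
obs 3: x=-2 → posterior Normal(112/107, 42/107)
obs 4: x=4 → posterior Normal(208/131, 42/131)
obs 5: x=1/2 → posterior Normal(44/31, 42/155)
obs 6: x=-7 → posterior Normal(52/179, 42/179)
obs 7: x=0 → posterior Normal(52/203, 6/29)
obs 8: x=5/2 → posterior Normal(112/227, 42/227)
obs 9: x=10 → posterior Normal(352/251, 42/251)

352/251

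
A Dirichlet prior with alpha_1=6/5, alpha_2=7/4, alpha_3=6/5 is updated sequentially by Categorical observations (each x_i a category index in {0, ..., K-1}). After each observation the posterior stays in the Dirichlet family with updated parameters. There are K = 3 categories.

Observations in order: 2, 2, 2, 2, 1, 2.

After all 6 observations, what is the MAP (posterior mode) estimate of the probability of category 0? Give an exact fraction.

4/143

obs 1: x=2 → posterior Dirichlet(6/5, 7/4, 11/5)
obs 2: x=2 → posterior Dirichlet(6/5, 7/4, 16/5)
obs 3: x=2 → posterior Dirichlet(6/5, 7/4, 21/5)
obs 4: x=2 → posterior Dirichlet(6/5, 7/4, 26/5)
obs 5: x=1 → posterior Dirichlet(6/5, 11/4, 26/5)
obs 6: x=2 → posterior Dirichlet(6/5, 11/4, 31/5)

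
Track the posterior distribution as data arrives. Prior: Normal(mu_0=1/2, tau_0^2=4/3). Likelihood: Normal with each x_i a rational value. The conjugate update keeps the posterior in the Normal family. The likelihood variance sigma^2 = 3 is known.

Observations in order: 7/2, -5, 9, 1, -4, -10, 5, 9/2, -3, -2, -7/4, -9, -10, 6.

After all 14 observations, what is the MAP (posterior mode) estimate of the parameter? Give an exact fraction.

-9/10

obs 1: x=7/2 → posterior Normal(37/26, 12/13)
obs 2: x=-5 → posterior Normal(-3/34, 12/17)
obs 3: x=9 → posterior Normal(23/14, 4/7)
obs 4: x=1 → posterior Normal(77/50, 12/25)
obs 5: x=-4 → posterior Normal(45/58, 12/29)
obs 6: x=-10 → posterior Normal(-35/66, 4/11)
obs 7: x=5 → posterior Normal(5/74, 12/37)
obs 8: x=9/2 → posterior Normal(1/2, 12/41)
obs 9: x=-3 → posterior Normal(17/90, 4/15)
obs 10: x=-2 → posterior Normal(1/98, 12/49)
obs 11: x=-7/4 → posterior Normal(-13/106, 12/53)
obs 12: x=-9 → posterior Normal(-85/114, 4/19)
obs 13: x=-10 → posterior Normal(-165/122, 12/61)
obs 14: x=6 → posterior Normal(-9/10, 12/65)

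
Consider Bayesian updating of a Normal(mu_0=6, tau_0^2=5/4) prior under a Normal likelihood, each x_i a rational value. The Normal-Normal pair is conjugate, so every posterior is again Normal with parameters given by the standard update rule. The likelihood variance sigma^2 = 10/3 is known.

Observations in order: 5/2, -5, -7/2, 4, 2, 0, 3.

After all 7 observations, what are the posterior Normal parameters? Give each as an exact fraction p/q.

mu_0=57/29, tau_0^2=10/29

obs 1: x=5/2 → posterior Normal(111/22, 10/11)
obs 2: x=-5 → posterior Normal(81/28, 5/7)
obs 3: x=-7/2 → posterior Normal(30/17, 10/17)
obs 4: x=4 → posterior Normal(21/10, 1/2)
obs 5: x=2 → posterior Normal(48/23, 10/23)
obs 6: x=0 → posterior Normal(24/13, 5/13)
obs 7: x=3 → posterior Normal(57/29, 10/29)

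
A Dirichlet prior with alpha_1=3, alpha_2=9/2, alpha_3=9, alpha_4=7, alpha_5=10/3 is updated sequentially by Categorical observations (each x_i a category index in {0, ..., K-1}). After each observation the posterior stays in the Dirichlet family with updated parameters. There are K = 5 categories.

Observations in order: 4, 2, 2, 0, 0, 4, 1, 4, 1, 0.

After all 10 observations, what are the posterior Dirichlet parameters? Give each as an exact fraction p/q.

obs 1: x=4 → posterior Dirichlet(3, 9/2, 9, 7, 13/3)
obs 2: x=2 → posterior Dirichlet(3, 9/2, 10, 7, 13/3)
obs 3: x=2 → posterior Dirichlet(3, 9/2, 11, 7, 13/3)
obs 4: x=0 → posterior Dirichlet(4, 9/2, 11, 7, 13/3)
obs 5: x=0 → posterior Dirichlet(5, 9/2, 11, 7, 13/3)
obs 6: x=4 → posterior Dirichlet(5, 9/2, 11, 7, 16/3)
obs 7: x=1 → posterior Dirichlet(5, 11/2, 11, 7, 16/3)
obs 8: x=4 → posterior Dirichlet(5, 11/2, 11, 7, 19/3)
obs 9: x=1 → posterior Dirichlet(5, 13/2, 11, 7, 19/3)
obs 10: x=0 → posterior Dirichlet(6, 13/2, 11, 7, 19/3)

alpha_1=6, alpha_2=13/2, alpha_3=11, alpha_4=7, alpha_5=19/3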